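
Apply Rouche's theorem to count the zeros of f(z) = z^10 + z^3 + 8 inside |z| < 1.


Step 1: On |z| = 1 the three terms have sizes |z^10| = 1^10 = 1, |z^3| = 1^3 = 1, |8| = 8
Step 2: The dominant term is g(z) = 8; let h(z) = z^10 + z^3 so f = g + h
Step 3: On |z| = 1: |g| = 8 and |h| <= 1 + 1 = 2
Step 4: Since 8 > 2, |h| < |g| on |z| = 1, so by Rouche f has the same number of zeros as g inside |z| < 1
Step 5: g(z) = 8 is a nonzero constant with no zeros inside |z| < 1. Answer = 0

0


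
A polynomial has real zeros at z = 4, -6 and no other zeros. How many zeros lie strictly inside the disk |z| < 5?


Step 1: Check each root:
  z = 4: |4| = 4 < 5
  z = -6: |-6| = 6 >= 5
Step 2: Count = 1

1


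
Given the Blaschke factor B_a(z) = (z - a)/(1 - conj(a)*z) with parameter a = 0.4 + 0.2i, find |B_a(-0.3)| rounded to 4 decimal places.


Step 1: Numerator z0 - a = -0.3 - (0.4 + 0.2i) = -0.7 - 0.2i
Step 2: Denominator 1 - conj(a)*z0 = 1 - (0.4 - 0.2i)*(-0.3) = 1.12 - 0.06i
Step 3: |z0 - a|^2 = (-0.7)^2 + (-0.2)^2 = 0.53; |1 - conj(a)*z0|^2 = 1.12^2 + (-0.06)^2 = 1.258
Step 4: |B_a(-0.3)| = sqrt(0.53 / 1.258) = sqrt(0.421304)
Step 5: = 0.6491

0.6491


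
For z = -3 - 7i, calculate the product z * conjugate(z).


Step 1: conj(z) = -3 + 7i
Step 2: z * conj(z) = (-3)^2 + (-7)^2
Step 3: = 9 + 49 = 58

58


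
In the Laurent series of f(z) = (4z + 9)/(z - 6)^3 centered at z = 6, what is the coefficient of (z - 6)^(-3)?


Step 1: Write the numerator in powers of (z - 6): 4z + 9 = 4(z - 6) + (4*6 + 9) = 4(z - 6) + 33
Step 2: Divide by (z - 6)^3: f(z) = 33(z - 6)^(-3) + 4(z - 6)^(-2)
Step 3: This finite sum is the Laurent series of f about z = 6.
Step 4: Coefficient of (z - 6)^(-3) = 4*6 + 9 = 33

33


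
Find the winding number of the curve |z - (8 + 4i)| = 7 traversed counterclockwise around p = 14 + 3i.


Step 1: Center c = (8, 4), radius = 7
Step 2: |p - c|^2 = 6^2 + (-1)^2 = 37
Step 3: r^2 = 49
Step 4: |p-c| < r so winding number = 1

1


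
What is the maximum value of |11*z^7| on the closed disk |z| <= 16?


Step 1: On |z| = 16, |f(z)| = 11 * |z|^7 = 11 * 16^7
Step 2: By maximum modulus principle, maximum is on boundary.
Step 3: Maximum = 11 * 268435456 = 2952790016

2952790016


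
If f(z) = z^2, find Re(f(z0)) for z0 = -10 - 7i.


Step 1: z0 = -10 - 7i
Step 2: z0^2 = (-10)^2 - (-7)^2 + 140i
Step 3: real part = 100 - 49 = 51

51


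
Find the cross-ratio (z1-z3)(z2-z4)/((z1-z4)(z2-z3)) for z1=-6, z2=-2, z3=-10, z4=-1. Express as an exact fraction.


Step 1: (z1-z3)(z2-z4) = 4 * (-1) = -4
Step 2: (z1-z4)(z2-z3) = (-5) * 8 = -40
Step 3: Cross-ratio = 4/40 = 1/10

1/10


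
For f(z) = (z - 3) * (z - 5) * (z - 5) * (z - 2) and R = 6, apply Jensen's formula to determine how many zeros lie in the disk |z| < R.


Jensen's formula: (1/2pi)*integral log|f(Re^it)|dt = log|f(0)| + sum_{|a_k|<R} log(R/|a_k|)
Step 1: f(0) = (-3) * (-5) * (-5) * (-2) = 150
Step 2: log|f(0)| = log|3| + log|5| + log|5| + log|2| = 5.0106
Step 3: Zeros inside |z| < 6: 3, 5, 5, 2
Step 4: Jensen sum = log(6/3) + log(6/5) + log(6/5) + log(6/2) = 2.1564
Step 5: n(R) = number of terms in the Jensen sum = count of zeros inside |z| < 6 = 4

4


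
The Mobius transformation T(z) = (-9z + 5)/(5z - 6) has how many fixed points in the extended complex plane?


Step 1: Fixed points satisfy T(z) = z
Step 2: 5z^2 + 3z - 5 = 0
Step 3: Discriminant = 3^2 - 4*5*(-5) = 109
Step 4: Number of fixed points = 2

2


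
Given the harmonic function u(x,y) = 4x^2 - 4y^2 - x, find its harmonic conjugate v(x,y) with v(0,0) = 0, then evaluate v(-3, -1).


Step 1: v_x = -u_y = 8y + 0
Step 2: v_y = u_x = 8x - 1
Step 3: v = 8xy - y + C
Step 4: v(0,0) = 0 => C = 0
Step 5: v(-3, -1) = 25

25


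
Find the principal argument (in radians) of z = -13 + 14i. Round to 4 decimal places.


Step 1: z = -13 + 14i
Step 2: arg(z) = atan2(14, -13)
Step 3: arg(z) = 2.3192

2.3192


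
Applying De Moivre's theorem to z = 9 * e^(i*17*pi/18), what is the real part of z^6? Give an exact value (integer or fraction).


Step 1: By De Moivre's theorem, z^6 = 9^6 * e^(i*6*17*pi/18) = 531441 * (cos(17*pi/3) + i*sin(17*pi/3))
Step 2: |z|^6 = 9^6 = 531441
Step 3: Reduce the angle mod 2*pi: 17*pi/3 - 4*pi = 5*pi/3
Step 4: cos(5*pi/3) = 1/2
Step 5: Re(z^6) = 531441 * 1/2 = 531441/2

531441/2


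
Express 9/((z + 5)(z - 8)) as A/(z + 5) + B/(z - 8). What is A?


Step 1: Multiply both sides by (z + 5) and set z = -5
Step 2: A = 9 / (-5 - 8)
Step 3: A = 9 / (-13)
Step 4: A = -9/13

-9/13


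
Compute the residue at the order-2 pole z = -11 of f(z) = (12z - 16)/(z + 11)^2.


Step 1: Pole of order 2 at z = -11
Step 2: Res = lim d/dz [(z + 11)^2 * f(z)] as z -> -11
Step 3: (z + 11)^2 * f(z) = 12z - 16
Step 4: d/dz[12z - 16] = 12

12


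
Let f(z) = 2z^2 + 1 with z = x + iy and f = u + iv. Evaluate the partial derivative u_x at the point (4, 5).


Step 1: f(z) = 2(x+iy)^2 + 1
Step 2: u = 2(x^2 - y^2) + 1
Step 3: u_x = 4x + 0
Step 4: At (4, 5): u_x = 16 + 0 = 16

16


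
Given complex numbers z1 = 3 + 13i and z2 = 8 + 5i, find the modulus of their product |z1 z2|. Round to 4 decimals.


Step 1: |z1| = sqrt(3^2 + 13^2) = sqrt(178)
Step 2: |z2| = sqrt(8^2 + 5^2) = sqrt(89)
Step 3: |z1*z2| = |z1|*|z2| = sqrt(178) * sqrt(89) = sqrt(178 * 89) = sqrt(15842)
Step 4: = 125.865

125.865


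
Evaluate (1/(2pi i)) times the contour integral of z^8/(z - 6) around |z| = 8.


Step 1: f(z) = z^8, a = 6 is inside |z| = 8
Step 2: By Cauchy integral formula: (1/(2pi*i)) * integral = f(a)
Step 3: f(6) = 6^8 = 1679616

1679616


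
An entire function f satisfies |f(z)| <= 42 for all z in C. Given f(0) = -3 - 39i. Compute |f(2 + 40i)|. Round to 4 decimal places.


Step 1: By Liouville's theorem, a bounded entire function is constant.
Step 2: f(z) = f(0) = -3 - 39i for all z.
Step 3: |f(w)| = |-3 - 39i| = sqrt(9 + 1521)
Step 4: = 39.1152

39.1152


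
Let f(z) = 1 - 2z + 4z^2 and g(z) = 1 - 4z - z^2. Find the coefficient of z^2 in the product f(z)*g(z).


Step 1: z^2 term in f*g comes from: (1)*(-z^2) + (-2z)*(-4z) + (4z^2)*(1)
Step 2: = -1 + 8 + 4
Step 3: = 11

11


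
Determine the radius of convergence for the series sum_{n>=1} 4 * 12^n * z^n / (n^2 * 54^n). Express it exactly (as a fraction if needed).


Step 1: General term a_n = 4 * 12^n / (n^2 * 54^n)
Step 2: By the root test, |a_n|^(1/n) = 4^(1/n) * 12 / (n^(2/n) * 54) -> 12/54 as n -> infinity (since 4^(1/n) -> 1 and n^(2/n) -> 1)
Step 3: R = 1/lim|a_n|^(1/n) = 54/12 = 9/2

9/2


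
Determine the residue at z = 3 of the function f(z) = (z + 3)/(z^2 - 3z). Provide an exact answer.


Step 1: Q(z) = z^2 - 3z = (z - 3)(z)
Step 2: Q'(z) = 2z - 3
Step 3: Q'(3) = 3, P(3) = 6
Step 4: Res = P(3)/Q'(3) = 6/3 = 2

2


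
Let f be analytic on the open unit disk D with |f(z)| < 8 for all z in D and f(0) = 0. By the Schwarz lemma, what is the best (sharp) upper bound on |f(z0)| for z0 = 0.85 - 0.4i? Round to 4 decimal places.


Step 1: g = f/8 maps D -> D with g(0) = 0, so by the Schwarz lemma |g(z)| <= |z|, i.e. |f(z)| <= 8|z|; this is sharp (f(z) = 8z).
Step 2: |z0|^2 = 0.85^2 + (-0.4)^2 = 0.8825
Step 3: |z0| = sqrt(0.8825) = 0.939415
Step 4: Best bound = 8 * |z0| = 8 * 0.939415 = 7.5153

7.5153


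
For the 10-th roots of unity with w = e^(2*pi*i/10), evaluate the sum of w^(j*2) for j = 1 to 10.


Step 1: The sum sum_{j=1}^{n} w^(k*j) equals n if n | k, else 0.
Step 2: Here n = 10, k = 2
Step 3: Does n divide k? 10 | 2 -> False
Step 4: Sum = 0

0


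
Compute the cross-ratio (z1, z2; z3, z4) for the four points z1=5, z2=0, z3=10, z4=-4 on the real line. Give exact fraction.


Step 1: (z1-z3)(z2-z4) = (-5) * 4 = -20
Step 2: (z1-z4)(z2-z3) = 9 * (-10) = -90
Step 3: Cross-ratio = 20/90 = 2/9

2/9


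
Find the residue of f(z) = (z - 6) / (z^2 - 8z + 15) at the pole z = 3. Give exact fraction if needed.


Step 1: Q(z) = z^2 - 8z + 15 = (z - 3)(z - 5)
Step 2: Q'(z) = 2z - 8
Step 3: Q'(3) = -2, P(3) = -3
Step 4: Res = P(3)/Q'(3) = -3/(-2) = 3/2

3/2


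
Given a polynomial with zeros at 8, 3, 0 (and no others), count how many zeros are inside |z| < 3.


Step 1: Check each root:
  z = 8: |8| = 8 >= 3
  z = 3: |3| = 3 >= 3
  z = 0: |0| = 0 < 3
Step 2: Count = 1

1


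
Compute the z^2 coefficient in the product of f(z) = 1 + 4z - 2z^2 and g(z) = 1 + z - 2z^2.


Step 1: z^2 term in f*g comes from: (1)*(-2z^2) + (4z)*(z) + (-2z^2)*(1)
Step 2: = -2 + 4 - 2
Step 3: = 0

0


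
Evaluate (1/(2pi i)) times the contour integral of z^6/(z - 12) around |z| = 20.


Step 1: f(z) = z^6, a = 12 is inside |z| = 20
Step 2: By Cauchy integral formula: (1/(2pi*i)) * integral = f(a)
Step 3: f(12) = 12^6 = 2985984

2985984


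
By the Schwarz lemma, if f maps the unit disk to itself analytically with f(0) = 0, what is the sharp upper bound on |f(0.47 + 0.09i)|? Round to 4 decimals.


Step 1: Schwarz lemma: if f: D -> D is analytic with f(0) = 0, then |f(z)| <= |z| for all z in D, and this is sharp (f(z) = z).
Step 2: |z0|^2 = 0.47^2 + 0.09^2 = 0.229
Step 3: |z0| = sqrt(0.229) = 0.478539
Step 4: Best bound = |z0| = 0.4785

0.4785


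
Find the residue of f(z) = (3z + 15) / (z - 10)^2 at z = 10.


Step 1: Pole of order 2 at z = 10
Step 2: Res = lim d/dz [(z - 10)^2 * f(z)] as z -> 10
Step 3: (z - 10)^2 * f(z) = 3z + 15
Step 4: d/dz[3z + 15] = 3

3


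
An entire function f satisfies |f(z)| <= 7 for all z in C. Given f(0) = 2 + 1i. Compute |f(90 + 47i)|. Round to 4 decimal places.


Step 1: By Liouville's theorem, a bounded entire function is constant.
Step 2: f(z) = f(0) = 2 + 1i for all z.
Step 3: |f(w)| = |2 + 1i| = sqrt(4 + 1)
Step 4: = 2.2361

2.2361


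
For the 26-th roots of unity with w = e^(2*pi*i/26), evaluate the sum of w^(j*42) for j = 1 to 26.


Step 1: The sum sum_{j=1}^{n} w^(k*j) equals n if n | k, else 0.
Step 2: Here n = 26, k = 42
Step 3: Does n divide k? 26 | 42 -> False
Step 4: Sum = 0

0


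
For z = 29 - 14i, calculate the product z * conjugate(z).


Step 1: conj(z) = 29 + 14i
Step 2: z * conj(z) = 29^2 + (-14)^2
Step 3: = 841 + 196 = 1037

1037


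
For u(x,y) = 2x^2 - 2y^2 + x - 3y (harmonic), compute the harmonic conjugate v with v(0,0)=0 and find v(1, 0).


Step 1: v_x = -u_y = 4y + 3
Step 2: v_y = u_x = 4x + 1
Step 3: v = 4xy + 3x + y + C
Step 4: v(0,0) = 0 => C = 0
Step 5: v(1, 0) = 3

3


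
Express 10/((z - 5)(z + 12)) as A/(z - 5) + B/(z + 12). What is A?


Step 1: Multiply both sides by (z - 5) and set z = 5
Step 2: A = 10 / (5 + 12)
Step 3: A = 10 / 17
Step 4: A = 10/17

10/17


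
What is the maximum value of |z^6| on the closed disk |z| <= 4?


Step 1: On |z| = 4, |f(z)| = |z|^6 = 4^6
Step 2: By maximum modulus principle, maximum is on boundary.
Step 3: Maximum = 4096 = 4096

4096


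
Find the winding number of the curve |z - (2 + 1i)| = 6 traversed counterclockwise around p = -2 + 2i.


Step 1: Center c = (2, 1), radius = 6
Step 2: |p - c|^2 = (-4)^2 + 1^2 = 17
Step 3: r^2 = 36
Step 4: |p-c| < r so winding number = 1

1


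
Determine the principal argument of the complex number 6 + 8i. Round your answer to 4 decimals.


Step 1: z = 6 + 8i
Step 2: arg(z) = atan2(8, 6)
Step 3: arg(z) = 0.9273

0.9273


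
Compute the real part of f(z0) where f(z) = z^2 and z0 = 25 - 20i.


Step 1: z0 = 25 - 20i
Step 2: z0^2 = 25^2 - (-20)^2 - 1000i
Step 3: real part = 625 - 400 = 225

225


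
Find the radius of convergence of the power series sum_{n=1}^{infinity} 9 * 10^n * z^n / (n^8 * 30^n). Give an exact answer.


Step 1: General term a_n = 9 * 10^n / (n^8 * 30^n)
Step 2: By the root test, |a_n|^(1/n) = 9^(1/n) * 10 / (n^(8/n) * 30) -> 10/30 as n -> infinity (since 9^(1/n) -> 1 and n^(8/n) -> 1)
Step 3: R = 1/lim|a_n|^(1/n) = 30/10 = 3

3


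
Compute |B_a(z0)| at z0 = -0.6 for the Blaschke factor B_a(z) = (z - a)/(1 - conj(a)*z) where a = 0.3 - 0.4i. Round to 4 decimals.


Step 1: Numerator z0 - a = -0.6 - (0.3 - 0.4i) = -0.9 + 0.4i
Step 2: Denominator 1 - conj(a)*z0 = 1 - (0.3 + 0.4i)*(-0.6) = 1.18 + 0.24i
Step 3: |z0 - a|^2 = (-0.9)^2 + 0.4^2 = 0.97; |1 - conj(a)*z0|^2 = 1.18^2 + 0.24^2 = 1.45
Step 4: |B_a(-0.6)| = sqrt(0.97 / 1.45) = sqrt(0.668966)
Step 5: = 0.8179

0.8179


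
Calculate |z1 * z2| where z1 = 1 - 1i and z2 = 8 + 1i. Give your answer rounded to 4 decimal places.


Step 1: |z1| = sqrt(1^2 + (-1)^2) = sqrt(2)
Step 2: |z2| = sqrt(8^2 + 1^2) = sqrt(65)
Step 3: |z1*z2| = |z1|*|z2| = sqrt(2) * sqrt(65) = sqrt(2 * 65) = sqrt(130)
Step 4: = 11.4018

11.4018


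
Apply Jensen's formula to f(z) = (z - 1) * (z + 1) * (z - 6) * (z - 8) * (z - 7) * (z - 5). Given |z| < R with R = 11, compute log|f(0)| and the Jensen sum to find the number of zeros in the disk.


Jensen's formula: (1/2pi)*integral log|f(Re^it)|dt = log|f(0)| + sum_{|a_k|<R} log(R/|a_k|)
Step 1: f(0) = (-1) * 1 * (-6) * (-8) * (-7) * (-5) = -1680
Step 2: log|f(0)| = log|1| + log|-1| + log|6| + log|8| + log|7| + log|5| = 7.4265
Step 3: Zeros inside |z| < 11: 1, -1, 6, 8, 7, 5
Step 4: Jensen sum = log(11/1) + log(11/1) + log(11/6) + log(11/8) + log(11/7) + log(11/5) = 6.9608
Step 5: n(R) = number of terms in the Jensen sum = count of zeros inside |z| < 11 = 6

6


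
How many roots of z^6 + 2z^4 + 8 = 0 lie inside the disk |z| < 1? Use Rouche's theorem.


Step 1: On |z| = 1 the three terms have sizes |z^6| = 1^6 = 1, |2z^4| = 2*1^4 = 2, |8| = 8
Step 2: The dominant term is g(z) = 8; let h(z) = z^6 + 2z^4 so f = g + h
Step 3: On |z| = 1: |g| = 8 and |h| <= 1 + 2 = 3
Step 4: Since 8 > 3, |h| < |g| on |z| = 1, so by Rouche f has the same number of zeros as g inside |z| < 1
Step 5: g(z) = 8 is a nonzero constant with no zeros inside |z| < 1. Answer = 0

0


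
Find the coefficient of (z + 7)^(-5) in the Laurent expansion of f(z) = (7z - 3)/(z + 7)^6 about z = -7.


Step 1: Write the numerator in powers of (z + 7): 7z - 3 = 7(z + 7) + (7*(-7) - 3) = 7(z + 7) - 52
Step 2: Divide by (z + 7)^6: f(z) = -52(z + 7)^(-6) + 7(z + 7)^(-5)
Step 3: This finite sum is the Laurent series of f about z = -7.
Step 4: Coefficient of (z + 7)^(-5) = coefficient of (z + 7) in the re-centred numerator = 7

7


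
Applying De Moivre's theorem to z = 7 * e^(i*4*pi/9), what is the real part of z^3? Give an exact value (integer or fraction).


Step 1: By De Moivre's theorem, z^3 = 7^3 * e^(i*3*4*pi/9) = 343 * (cos(4*pi/3) + i*sin(4*pi/3))
Step 2: |z|^3 = 7^3 = 343
Step 3: The angle 4*pi/3 already lies in [0, 2*pi)
Step 4: cos(4*pi/3) = -1/2
Step 5: Re(z^3) = 343 * (-1/2) = -343/2

-343/2


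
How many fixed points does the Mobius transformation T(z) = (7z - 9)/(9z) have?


Step 1: Fixed points satisfy T(z) = z
Step 2: 9z^2 - 7z + 9 = 0
Step 3: Discriminant = (-7)^2 - 4*9*9 = -275
Step 4: Number of fixed points = 2

2


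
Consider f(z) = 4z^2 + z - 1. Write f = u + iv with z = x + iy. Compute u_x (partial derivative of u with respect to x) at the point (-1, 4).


Step 1: f(z) = 4(x+iy)^2 + (x+iy) - 1
Step 2: u = 4(x^2 - y^2) + x - 1
Step 3: u_x = 8x + 1
Step 4: At (-1, 4): u_x = -8 + 1 = -7

-7


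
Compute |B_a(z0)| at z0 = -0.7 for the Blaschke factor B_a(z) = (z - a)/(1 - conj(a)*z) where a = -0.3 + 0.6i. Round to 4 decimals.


Step 1: Numerator z0 - a = -0.7 - (-0.3 + 0.6i) = -0.4 - 0.6i
Step 2: Denominator 1 - conj(a)*z0 = 1 - (-0.3 - 0.6i)*(-0.7) = 0.79 - 0.42i
Step 3: |z0 - a|^2 = (-0.4)^2 + (-0.6)^2 = 0.52; |1 - conj(a)*z0|^2 = 0.79^2 + (-0.42)^2 = 0.8005
Step 4: |B_a(-0.7)| = sqrt(0.52 / 0.8005) = sqrt(0.649594)
Step 5: = 0.806

0.806


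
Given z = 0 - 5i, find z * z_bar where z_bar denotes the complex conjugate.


Step 1: conj(z) = 0 + 5i
Step 2: z * conj(z) = 0^2 + (-5)^2
Step 3: = 0 + 25 = 25

25


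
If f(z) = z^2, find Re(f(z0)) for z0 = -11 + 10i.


Step 1: z0 = -11 + 10i
Step 2: z0^2 = (-11)^2 - 10^2 - 220i
Step 3: real part = 121 - 100 = 21

21


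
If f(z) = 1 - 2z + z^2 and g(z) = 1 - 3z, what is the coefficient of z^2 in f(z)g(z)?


Step 1: z^2 term in f*g comes from: (1)*(0) + (-2z)*(-3z) + (z^2)*(1)
Step 2: = 0 + 6 + 1
Step 3: = 7

7


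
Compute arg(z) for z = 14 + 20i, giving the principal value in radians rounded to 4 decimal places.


Step 1: z = 14 + 20i
Step 2: arg(z) = atan2(20, 14)
Step 3: arg(z) = 0.9601

0.9601


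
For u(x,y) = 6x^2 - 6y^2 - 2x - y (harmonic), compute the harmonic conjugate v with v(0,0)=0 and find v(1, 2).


Step 1: v_x = -u_y = 12y + 1
Step 2: v_y = u_x = 12x - 2
Step 3: v = 12xy + x - 2y + C
Step 4: v(0,0) = 0 => C = 0
Step 5: v(1, 2) = 21

21


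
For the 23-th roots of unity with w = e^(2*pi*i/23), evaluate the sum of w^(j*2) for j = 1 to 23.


Step 1: The sum sum_{j=1}^{n} w^(k*j) equals n if n | k, else 0.
Step 2: Here n = 23, k = 2
Step 3: Does n divide k? 23 | 2 -> False
Step 4: Sum = 0

0


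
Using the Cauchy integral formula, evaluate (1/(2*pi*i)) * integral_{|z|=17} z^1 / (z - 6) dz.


Step 1: f(z) = z^1, a = 6 is inside |z| = 17
Step 2: By Cauchy integral formula: (1/(2pi*i)) * integral = f(a)
Step 3: f(6) = 6^1 = 6

6


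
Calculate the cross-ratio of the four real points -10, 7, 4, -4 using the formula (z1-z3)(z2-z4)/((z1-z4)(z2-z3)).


Step 1: (z1-z3)(z2-z4) = (-14) * 11 = -154
Step 2: (z1-z4)(z2-z3) = (-6) * 3 = -18
Step 3: Cross-ratio = 154/18 = 77/9

77/9


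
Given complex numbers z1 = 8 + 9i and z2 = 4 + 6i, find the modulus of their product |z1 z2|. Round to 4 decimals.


Step 1: |z1| = sqrt(8^2 + 9^2) = sqrt(145)
Step 2: |z2| = sqrt(4^2 + 6^2) = sqrt(52)
Step 3: |z1*z2| = |z1|*|z2| = sqrt(145) * sqrt(52) = sqrt(145 * 52) = sqrt(7540)
Step 4: = 86.8332

86.8332


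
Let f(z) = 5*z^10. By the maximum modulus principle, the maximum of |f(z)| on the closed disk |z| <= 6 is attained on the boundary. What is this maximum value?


Step 1: On |z| = 6, |f(z)| = 5 * |z|^10 = 5 * 6^10
Step 2: By maximum modulus principle, maximum is on boundary.
Step 3: Maximum = 5 * 60466176 = 302330880

302330880


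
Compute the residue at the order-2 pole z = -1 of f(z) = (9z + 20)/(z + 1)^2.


Step 1: Pole of order 2 at z = -1
Step 2: Res = lim d/dz [(z + 1)^2 * f(z)] as z -> -1
Step 3: (z + 1)^2 * f(z) = 9z + 20
Step 4: d/dz[9z + 20] = 9

9


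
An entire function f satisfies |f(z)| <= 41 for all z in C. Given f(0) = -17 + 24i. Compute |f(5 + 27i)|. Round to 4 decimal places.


Step 1: By Liouville's theorem, a bounded entire function is constant.
Step 2: f(z) = f(0) = -17 + 24i for all z.
Step 3: |f(w)| = |-17 + 24i| = sqrt(289 + 576)
Step 4: = 29.4109

29.4109


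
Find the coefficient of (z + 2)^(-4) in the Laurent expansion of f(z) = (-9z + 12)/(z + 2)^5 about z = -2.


Step 1: Write the numerator in powers of (z + 2): -9z + 12 = -9(z + 2) + (-9*(-2) + 12) = -9(z + 2) + 30
Step 2: Divide by (z + 2)^5: f(z) = 30(z + 2)^(-5) - 9(z + 2)^(-4)
Step 3: This finite sum is the Laurent series of f about z = -2.
Step 4: Coefficient of (z + 2)^(-4) = coefficient of (z + 2) in the re-centred numerator = -9

-9


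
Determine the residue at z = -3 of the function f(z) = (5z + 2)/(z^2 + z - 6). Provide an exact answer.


Step 1: Q(z) = z^2 + z - 6 = (z + 3)(z - 2)
Step 2: Q'(z) = 2z + 1
Step 3: Q'(-3) = -5, P(-3) = -13
Step 4: Res = P(-3)/Q'(-3) = -13/(-5) = 13/5

13/5


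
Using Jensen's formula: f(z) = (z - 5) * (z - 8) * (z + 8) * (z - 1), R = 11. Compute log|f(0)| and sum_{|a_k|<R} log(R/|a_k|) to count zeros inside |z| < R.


Jensen's formula: (1/2pi)*integral log|f(Re^it)|dt = log|f(0)| + sum_{|a_k|<R} log(R/|a_k|)
Step 1: f(0) = (-5) * (-8) * 8 * (-1) = -320
Step 2: log|f(0)| = log|5| + log|8| + log|-8| + log|1| = 5.7683
Step 3: Zeros inside |z| < 11: 5, 8, -8, 1
Step 4: Jensen sum = log(11/5) + log(11/8) + log(11/8) + log(11/1) = 3.8233
Step 5: n(R) = number of terms in the Jensen sum = count of zeros inside |z| < 11 = 4

4


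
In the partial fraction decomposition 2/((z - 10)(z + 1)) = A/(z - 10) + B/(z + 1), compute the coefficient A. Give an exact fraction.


Step 1: Multiply both sides by (z - 10) and set z = 10
Step 2: A = 2 / (10 + 1)
Step 3: A = 2 / 11
Step 4: A = 2/11

2/11


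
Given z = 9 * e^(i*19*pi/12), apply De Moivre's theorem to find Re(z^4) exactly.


Step 1: By De Moivre's theorem, z^4 = 9^4 * e^(i*4*19*pi/12) = 6561 * (cos(19*pi/3) + i*sin(19*pi/3))
Step 2: |z|^4 = 9^4 = 6561
Step 3: Reduce the angle mod 2*pi: 19*pi/3 - 6*pi = pi/3
Step 4: cos(pi/3) = 1/2
Step 5: Re(z^4) = 6561 * 1/2 = 6561/2

6561/2


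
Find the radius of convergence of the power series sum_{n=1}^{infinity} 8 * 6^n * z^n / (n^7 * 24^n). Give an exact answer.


Step 1: General term a_n = 8 * 6^n / (n^7 * 24^n)
Step 2: By the root test, |a_n|^(1/n) = 8^(1/n) * 6 / (n^(7/n) * 24) -> 6/24 as n -> infinity (since 8^(1/n) -> 1 and n^(7/n) -> 1)
Step 3: R = 1/lim|a_n|^(1/n) = 24/6 = 4

4


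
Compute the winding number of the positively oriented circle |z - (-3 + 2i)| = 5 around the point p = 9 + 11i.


Step 1: Center c = (-3, 2), radius = 5
Step 2: |p - c|^2 = 12^2 + 9^2 = 225
Step 3: r^2 = 25
Step 4: |p-c| > r so winding number = 0

0


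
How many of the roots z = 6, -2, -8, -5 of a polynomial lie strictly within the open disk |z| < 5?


Step 1: Check each root:
  z = 6: |6| = 6 >= 5
  z = -2: |-2| = 2 < 5
  z = -8: |-8| = 8 >= 5
  z = -5: |-5| = 5 >= 5
Step 2: Count = 1

1


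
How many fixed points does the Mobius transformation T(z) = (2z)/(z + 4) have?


Step 1: Fixed points satisfy T(z) = z
Step 2: z^2 + 2z = 0
Step 3: Discriminant = 2^2 - 4*1*0 = 4
Step 4: Number of fixed points = 2

2


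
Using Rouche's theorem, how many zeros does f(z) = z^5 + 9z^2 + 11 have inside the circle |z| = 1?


Step 1: On |z| = 1 the three terms have sizes |z^5| = 1^5 = 1, |9z^2| = 9*1^2 = 9, |11| = 11
Step 2: The dominant term is g(z) = 11; let h(z) = z^5 + 9z^2 so f = g + h
Step 3: On |z| = 1: |g| = 11 and |h| <= 1 + 9 = 10
Step 4: Since 11 > 10, |h| < |g| on |z| = 1, so by Rouche f has the same number of zeros as g inside |z| < 1
Step 5: g(z) = 11 is a nonzero constant with no zeros inside |z| < 1. Answer = 0

0


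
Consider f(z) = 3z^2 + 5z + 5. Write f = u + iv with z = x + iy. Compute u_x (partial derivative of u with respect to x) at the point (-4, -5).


Step 1: f(z) = 3(x+iy)^2 + 5(x+iy) + 5
Step 2: u = 3(x^2 - y^2) + 5x + 5
Step 3: u_x = 6x + 5
Step 4: At (-4, -5): u_x = -24 + 5 = -19

-19


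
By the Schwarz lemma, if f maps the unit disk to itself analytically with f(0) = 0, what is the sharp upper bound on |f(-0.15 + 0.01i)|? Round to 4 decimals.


Step 1: Schwarz lemma: if f: D -> D is analytic with f(0) = 0, then |f(z)| <= |z| for all z in D, and this is sharp (f(z) = z).
Step 2: |z0|^2 = (-0.15)^2 + 0.01^2 = 0.0226
Step 3: |z0| = sqrt(0.0226) = 0.150333
Step 4: Best bound = |z0| = 0.1503

0.1503


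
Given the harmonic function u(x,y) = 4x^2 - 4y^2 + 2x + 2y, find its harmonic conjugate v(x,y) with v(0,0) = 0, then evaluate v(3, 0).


Step 1: v_x = -u_y = 8y - 2
Step 2: v_y = u_x = 8x + 2
Step 3: v = 8xy - 2x + 2y + C
Step 4: v(0,0) = 0 => C = 0
Step 5: v(3, 0) = -6

-6


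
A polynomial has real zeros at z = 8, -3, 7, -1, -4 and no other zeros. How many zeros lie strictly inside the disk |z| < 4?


Step 1: Check each root:
  z = 8: |8| = 8 >= 4
  z = -3: |-3| = 3 < 4
  z = 7: |7| = 7 >= 4
  z = -1: |-1| = 1 < 4
  z = -4: |-4| = 4 >= 4
Step 2: Count = 2

2


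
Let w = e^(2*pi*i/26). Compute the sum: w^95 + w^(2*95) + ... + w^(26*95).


Step 1: The sum sum_{j=1}^{n} w^(k*j) equals n if n | k, else 0.
Step 2: Here n = 26, k = 95
Step 3: Does n divide k? 26 | 95 -> False
Step 4: Sum = 0

0


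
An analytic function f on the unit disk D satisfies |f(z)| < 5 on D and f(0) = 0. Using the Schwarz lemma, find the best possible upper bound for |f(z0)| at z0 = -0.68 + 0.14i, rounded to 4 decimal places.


Step 1: g = f/5 maps D -> D with g(0) = 0, so by the Schwarz lemma |g(z)| <= |z|, i.e. |f(z)| <= 5|z|; this is sharp (f(z) = 5z).
Step 2: |z0|^2 = (-0.68)^2 + 0.14^2 = 0.482
Step 3: |z0| = sqrt(0.482) = 0.694262
Step 4: Best bound = 5 * |z0| = 5 * 0.694262 = 3.4713

3.4713


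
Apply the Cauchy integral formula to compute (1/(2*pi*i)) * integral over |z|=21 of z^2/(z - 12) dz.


Step 1: f(z) = z^2, a = 12 is inside |z| = 21
Step 2: By Cauchy integral formula: (1/(2pi*i)) * integral = f(a)
Step 3: f(12) = 12^2 = 144

144


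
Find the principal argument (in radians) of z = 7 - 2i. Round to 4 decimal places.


Step 1: z = 7 - 2i
Step 2: arg(z) = atan2(-2, 7)
Step 3: arg(z) = -0.2783

-0.2783


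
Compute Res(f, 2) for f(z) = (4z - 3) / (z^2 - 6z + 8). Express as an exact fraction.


Step 1: Q(z) = z^2 - 6z + 8 = (z - 2)(z - 4)
Step 2: Q'(z) = 2z - 6
Step 3: Q'(2) = -2, P(2) = 5
Step 4: Res = P(2)/Q'(2) = 5/(-2) = -5/2

-5/2


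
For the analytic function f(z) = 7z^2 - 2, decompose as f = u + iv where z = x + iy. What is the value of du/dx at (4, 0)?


Step 1: f(z) = 7(x+iy)^2 - 2
Step 2: u = 7(x^2 - y^2) - 2
Step 3: u_x = 14x + 0
Step 4: At (4, 0): u_x = 56 + 0 = 56

56


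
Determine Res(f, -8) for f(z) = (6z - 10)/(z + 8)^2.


Step 1: Pole of order 2 at z = -8
Step 2: Res = lim d/dz [(z + 8)^2 * f(z)] as z -> -8
Step 3: (z + 8)^2 * f(z) = 6z - 10
Step 4: d/dz[6z - 10] = 6

6


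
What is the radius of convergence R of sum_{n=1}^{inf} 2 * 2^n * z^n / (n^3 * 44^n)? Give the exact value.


Step 1: General term a_n = 2 * 2^n / (n^3 * 44^n)
Step 2: By the root test, |a_n|^(1/n) = 2^(1/n) * 2 / (n^(3/n) * 44) -> 2/44 as n -> infinity (since 2^(1/n) -> 1 and n^(3/n) -> 1)
Step 3: R = 1/lim|a_n|^(1/n) = 44/2 = 22

22


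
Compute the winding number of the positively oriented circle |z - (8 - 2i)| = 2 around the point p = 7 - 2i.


Step 1: Center c = (8, -2), radius = 2
Step 2: |p - c|^2 = (-1)^2 + 0^2 = 1
Step 3: r^2 = 4
Step 4: |p-c| < r so winding number = 1

1


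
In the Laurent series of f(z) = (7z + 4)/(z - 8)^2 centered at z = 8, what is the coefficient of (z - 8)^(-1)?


Step 1: Write the numerator in powers of (z - 8): 7z + 4 = 7(z - 8) + (7*8 + 4) = 7(z - 8) + 60
Step 2: Divide by (z - 8)^2: f(z) = 60(z - 8)^(-2) + 7(z - 8)^(-1)
Step 3: This finite sum is the Laurent series of f about z = 8.
Step 4: Coefficient of (z - 8)^(-1) = coefficient of (z - 8) in the re-centred numerator = 7

7


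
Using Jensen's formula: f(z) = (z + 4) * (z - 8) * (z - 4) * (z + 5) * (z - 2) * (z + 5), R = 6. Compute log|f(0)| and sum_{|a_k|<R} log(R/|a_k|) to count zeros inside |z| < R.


Jensen's formula: (1/2pi)*integral log|f(Re^it)|dt = log|f(0)| + sum_{|a_k|<R} log(R/|a_k|)
Step 1: f(0) = 4 * (-8) * (-4) * 5 * (-2) * 5 = -6400
Step 2: log|f(0)| = log|-4| + log|8| + log|4| + log|-5| + log|2| + log|-5| = 8.7641
Step 3: Zeros inside |z| < 6: -4, 4, -5, 2, -5
Step 4: Jensen sum = log(6/4) + log(6/4) + log(6/5) + log(6/2) + log(6/5) = 2.2742
Step 5: n(R) = number of terms in the Jensen sum = count of zeros inside |z| < 6 = 5

5


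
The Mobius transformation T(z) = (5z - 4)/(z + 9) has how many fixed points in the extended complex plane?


Step 1: Fixed points satisfy T(z) = z
Step 2: z^2 + 4z + 4 = 0
Step 3: Discriminant = 4^2 - 4*1*4 = 0
Step 4: Number of fixed points = 1

1


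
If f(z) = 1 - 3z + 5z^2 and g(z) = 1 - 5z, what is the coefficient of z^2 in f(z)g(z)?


Step 1: z^2 term in f*g comes from: (1)*(0) + (-3z)*(-5z) + (5z^2)*(1)
Step 2: = 0 + 15 + 5
Step 3: = 20

20


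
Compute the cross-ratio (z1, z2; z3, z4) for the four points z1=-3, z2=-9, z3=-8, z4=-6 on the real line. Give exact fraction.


Step 1: (z1-z3)(z2-z4) = 5 * (-3) = -15
Step 2: (z1-z4)(z2-z3) = 3 * (-1) = -3
Step 3: Cross-ratio = 15/3 = 5

5


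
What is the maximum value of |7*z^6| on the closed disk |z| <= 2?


Step 1: On |z| = 2, |f(z)| = 7 * |z|^6 = 7 * 2^6
Step 2: By maximum modulus principle, maximum is on boundary.
Step 3: Maximum = 7 * 64 = 448

448


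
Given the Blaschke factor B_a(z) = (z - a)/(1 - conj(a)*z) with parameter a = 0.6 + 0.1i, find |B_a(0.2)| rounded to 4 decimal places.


Step 1: Numerator z0 - a = 0.2 - (0.6 + 0.1i) = -0.4 - 0.1i
Step 2: Denominator 1 - conj(a)*z0 = 1 - (0.6 - 0.1i)*0.2 = 0.88 + 0.02i
Step 3: |z0 - a|^2 = (-0.4)^2 + (-0.1)^2 = 0.17; |1 - conj(a)*z0|^2 = 0.88^2 + 0.02^2 = 0.7748
Step 4: |B_a(0.2)| = sqrt(0.17 / 0.7748) = sqrt(0.219411)
Step 5: = 0.4684

0.4684


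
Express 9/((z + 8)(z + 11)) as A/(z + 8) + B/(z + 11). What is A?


Step 1: Multiply both sides by (z + 8) and set z = -8
Step 2: A = 9 / (-8 + 11)
Step 3: A = 9 / 3
Step 4: A = 3

3


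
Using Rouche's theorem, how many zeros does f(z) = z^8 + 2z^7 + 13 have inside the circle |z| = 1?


Step 1: On |z| = 1 the three terms have sizes |z^8| = 1^8 = 1, |2z^7| = 2*1^7 = 2, |13| = 13
Step 2: The dominant term is g(z) = 13; let h(z) = z^8 + 2z^7 so f = g + h
Step 3: On |z| = 1: |g| = 13 and |h| <= 1 + 2 = 3
Step 4: Since 13 > 3, |h| < |g| on |z| = 1, so by Rouche f has the same number of zeros as g inside |z| < 1
Step 5: g(z) = 13 is a nonzero constant with no zeros inside |z| < 1. Answer = 0

0


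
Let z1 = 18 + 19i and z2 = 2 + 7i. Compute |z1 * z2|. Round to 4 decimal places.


Step 1: |z1| = sqrt(18^2 + 19^2) = sqrt(685)
Step 2: |z2| = sqrt(2^2 + 7^2) = sqrt(53)
Step 3: |z1*z2| = |z1|*|z2| = sqrt(685) * sqrt(53) = sqrt(685 * 53) = sqrt(36305)
Step 4: = 190.5387

190.5387


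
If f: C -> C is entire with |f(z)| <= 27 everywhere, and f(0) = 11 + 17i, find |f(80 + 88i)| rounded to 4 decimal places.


Step 1: By Liouville's theorem, a bounded entire function is constant.
Step 2: f(z) = f(0) = 11 + 17i for all z.
Step 3: |f(w)| = |11 + 17i| = sqrt(121 + 289)
Step 4: = 20.2485

20.2485


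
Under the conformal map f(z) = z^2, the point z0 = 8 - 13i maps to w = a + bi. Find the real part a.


Step 1: z0 = 8 - 13i
Step 2: z0^2 = 8^2 - (-13)^2 - 208i
Step 3: real part = 64 - 169 = -105

-105


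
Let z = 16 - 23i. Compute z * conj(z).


Step 1: conj(z) = 16 + 23i
Step 2: z * conj(z) = 16^2 + (-23)^2
Step 3: = 256 + 529 = 785

785


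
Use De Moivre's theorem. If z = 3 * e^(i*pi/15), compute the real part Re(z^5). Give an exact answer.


Step 1: By De Moivre's theorem, z^5 = 3^5 * e^(i*5*pi/15) = 243 * (cos(pi/3) + i*sin(pi/3))
Step 2: |z|^5 = 3^5 = 243
Step 3: The angle pi/3 already lies in [0, 2*pi)
Step 4: cos(pi/3) = 1/2
Step 5: Re(z^5) = 243 * 1/2 = 243/2

243/2


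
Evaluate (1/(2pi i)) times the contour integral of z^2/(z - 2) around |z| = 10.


Step 1: f(z) = z^2, a = 2 is inside |z| = 10
Step 2: By Cauchy integral formula: (1/(2pi*i)) * integral = f(a)
Step 3: f(2) = 2^2 = 4

4


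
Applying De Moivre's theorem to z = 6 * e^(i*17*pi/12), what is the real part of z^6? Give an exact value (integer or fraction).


Step 1: By De Moivre's theorem, z^6 = 6^6 * e^(i*6*17*pi/12) = 46656 * (cos(17*pi/2) + i*sin(17*pi/2))
Step 2: |z|^6 = 6^6 = 46656
Step 3: Reduce the angle mod 2*pi: 17*pi/2 - 8*pi = pi/2
Step 4: cos(pi/2) = 0
Step 5: Re(z^6) = 46656 * 0 = 0

0


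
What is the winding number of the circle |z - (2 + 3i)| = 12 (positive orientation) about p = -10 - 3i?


Step 1: Center c = (2, 3), radius = 12
Step 2: |p - c|^2 = (-12)^2 + (-6)^2 = 180
Step 3: r^2 = 144
Step 4: |p-c| > r so winding number = 0

0


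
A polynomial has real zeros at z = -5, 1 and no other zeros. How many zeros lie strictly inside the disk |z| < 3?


Step 1: Check each root:
  z = -5: |-5| = 5 >= 3
  z = 1: |1| = 1 < 3
Step 2: Count = 1

1


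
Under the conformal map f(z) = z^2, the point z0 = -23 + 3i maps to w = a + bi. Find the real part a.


Step 1: z0 = -23 + 3i
Step 2: z0^2 = (-23)^2 - 3^2 - 138i
Step 3: real part = 529 - 9 = 520

520


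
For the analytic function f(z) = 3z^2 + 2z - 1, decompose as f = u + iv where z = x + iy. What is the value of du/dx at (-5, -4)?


Step 1: f(z) = 3(x+iy)^2 + 2(x+iy) - 1
Step 2: u = 3(x^2 - y^2) + 2x - 1
Step 3: u_x = 6x + 2
Step 4: At (-5, -4): u_x = -30 + 2 = -28

-28


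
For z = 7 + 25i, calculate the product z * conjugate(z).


Step 1: conj(z) = 7 - 25i
Step 2: z * conj(z) = 7^2 + 25^2
Step 3: = 49 + 625 = 674

674


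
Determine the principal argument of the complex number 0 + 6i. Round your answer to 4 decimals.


Step 1: z = 0 + 6i
Step 2: arg(z) = atan2(6, 0)
Step 3: arg(z) = 1.5708

1.5708


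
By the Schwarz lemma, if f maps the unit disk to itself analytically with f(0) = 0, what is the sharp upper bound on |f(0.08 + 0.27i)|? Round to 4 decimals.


Step 1: Schwarz lemma: if f: D -> D is analytic with f(0) = 0, then |f(z)| <= |z| for all z in D, and this is sharp (f(z) = z).
Step 2: |z0|^2 = 0.08^2 + 0.27^2 = 0.0793
Step 3: |z0| = sqrt(0.0793) = 0.281603
Step 4: Best bound = |z0| = 0.2816

0.2816


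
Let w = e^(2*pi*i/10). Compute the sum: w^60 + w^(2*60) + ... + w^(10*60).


Step 1: The sum sum_{j=1}^{n} w^(k*j) equals n if n | k, else 0.
Step 2: Here n = 10, k = 60
Step 3: Does n divide k? 10 | 60 -> True
Step 4: Sum = 10

10


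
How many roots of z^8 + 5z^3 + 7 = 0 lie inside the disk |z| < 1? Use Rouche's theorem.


Step 1: On |z| = 1 the three terms have sizes |z^8| = 1^8 = 1, |5z^3| = 5*1^3 = 5, |7| = 7
Step 2: The dominant term is g(z) = 7; let h(z) = z^8 + 5z^3 so f = g + h
Step 3: On |z| = 1: |g| = 7 and |h| <= 1 + 5 = 6
Step 4: Since 7 > 6, |h| < |g| on |z| = 1, so by Rouche f has the same number of zeros as g inside |z| < 1
Step 5: g(z) = 7 is a nonzero constant with no zeros inside |z| < 1. Answer = 0

0


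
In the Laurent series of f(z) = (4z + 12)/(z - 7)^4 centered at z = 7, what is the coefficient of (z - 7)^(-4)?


Step 1: Write the numerator in powers of (z - 7): 4z + 12 = 4(z - 7) + (4*7 + 12) = 4(z - 7) + 40
Step 2: Divide by (z - 7)^4: f(z) = 40(z - 7)^(-4) + 4(z - 7)^(-3)
Step 3: This finite sum is the Laurent series of f about z = 7.
Step 4: Coefficient of (z - 7)^(-4) = 4*7 + 12 = 40

40


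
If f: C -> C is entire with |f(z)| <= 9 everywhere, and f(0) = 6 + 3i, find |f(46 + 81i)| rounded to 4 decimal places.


Step 1: By Liouville's theorem, a bounded entire function is constant.
Step 2: f(z) = f(0) = 6 + 3i for all z.
Step 3: |f(w)| = |6 + 3i| = sqrt(36 + 9)
Step 4: = 6.7082

6.7082


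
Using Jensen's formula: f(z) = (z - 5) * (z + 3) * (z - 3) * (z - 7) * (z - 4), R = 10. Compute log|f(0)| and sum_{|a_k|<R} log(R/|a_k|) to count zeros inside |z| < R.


Jensen's formula: (1/2pi)*integral log|f(Re^it)|dt = log|f(0)| + sum_{|a_k|<R} log(R/|a_k|)
Step 1: f(0) = (-5) * 3 * (-3) * (-7) * (-4) = 1260
Step 2: log|f(0)| = log|5| + log|-3| + log|3| + log|7| + log|4| = 7.1389
Step 3: Zeros inside |z| < 10: 5, -3, 3, 7, 4
Step 4: Jensen sum = log(10/5) + log(10/3) + log(10/3) + log(10/7) + log(10/4) = 4.3741
Step 5: n(R) = number of terms in the Jensen sum = count of zeros inside |z| < 10 = 5

5


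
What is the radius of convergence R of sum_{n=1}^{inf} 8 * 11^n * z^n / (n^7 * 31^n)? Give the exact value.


Step 1: General term a_n = 8 * 11^n / (n^7 * 31^n)
Step 2: By the root test, |a_n|^(1/n) = 8^(1/n) * 11 / (n^(7/n) * 31) -> 11/31 as n -> infinity (since 8^(1/n) -> 1 and n^(7/n) -> 1)
Step 3: R = 1/lim|a_n|^(1/n) = 31/11

31/11


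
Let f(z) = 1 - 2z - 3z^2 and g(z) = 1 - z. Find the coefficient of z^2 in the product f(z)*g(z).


Step 1: z^2 term in f*g comes from: (1)*(0) + (-2z)*(-z) + (-3z^2)*(1)
Step 2: = 0 + 2 - 3
Step 3: = -1

-1


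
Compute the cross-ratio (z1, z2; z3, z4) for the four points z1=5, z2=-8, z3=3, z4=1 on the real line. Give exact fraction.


Step 1: (z1-z3)(z2-z4) = 2 * (-9) = -18
Step 2: (z1-z4)(z2-z3) = 4 * (-11) = -44
Step 3: Cross-ratio = 18/44 = 9/22

9/22


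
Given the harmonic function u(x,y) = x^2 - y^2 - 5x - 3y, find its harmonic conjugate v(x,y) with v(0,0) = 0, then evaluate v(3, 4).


Step 1: v_x = -u_y = 2y + 3
Step 2: v_y = u_x = 2x - 5
Step 3: v = 2xy + 3x - 5y + C
Step 4: v(0,0) = 0 => C = 0
Step 5: v(3, 4) = 13

13


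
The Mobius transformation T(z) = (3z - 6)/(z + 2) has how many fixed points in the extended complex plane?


Step 1: Fixed points satisfy T(z) = z
Step 2: z^2 - z + 6 = 0
Step 3: Discriminant = (-1)^2 - 4*1*6 = -23
Step 4: Number of fixed points = 2

2


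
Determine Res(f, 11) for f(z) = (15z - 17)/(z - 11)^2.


Step 1: Pole of order 2 at z = 11
Step 2: Res = lim d/dz [(z - 11)^2 * f(z)] as z -> 11
Step 3: (z - 11)^2 * f(z) = 15z - 17
Step 4: d/dz[15z - 17] = 15

15


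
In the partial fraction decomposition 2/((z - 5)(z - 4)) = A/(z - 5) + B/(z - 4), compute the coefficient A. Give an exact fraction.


Step 1: Multiply both sides by (z - 5) and set z = 5
Step 2: A = 2 / (5 - 4)
Step 3: A = 2 / 1
Step 4: A = 2

2


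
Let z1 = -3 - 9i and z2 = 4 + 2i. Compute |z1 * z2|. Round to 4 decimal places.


Step 1: |z1| = sqrt((-3)^2 + (-9)^2) = sqrt(90)
Step 2: |z2| = sqrt(4^2 + 2^2) = sqrt(20)
Step 3: |z1*z2| = |z1|*|z2| = sqrt(90) * sqrt(20) = sqrt(90 * 20) = sqrt(1800)
Step 4: = 42.4264

42.4264


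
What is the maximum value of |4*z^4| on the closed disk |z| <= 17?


Step 1: On |z| = 17, |f(z)| = 4 * |z|^4 = 4 * 17^4
Step 2: By maximum modulus principle, maximum is on boundary.
Step 3: Maximum = 4 * 83521 = 334084

334084


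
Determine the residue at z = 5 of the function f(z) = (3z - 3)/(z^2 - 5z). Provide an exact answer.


Step 1: Q(z) = z^2 - 5z = (z - 5)(z)
Step 2: Q'(z) = 2z - 5
Step 3: Q'(5) = 5, P(5) = 12
Step 4: Res = P(5)/Q'(5) = 12/5 = 12/5

12/5


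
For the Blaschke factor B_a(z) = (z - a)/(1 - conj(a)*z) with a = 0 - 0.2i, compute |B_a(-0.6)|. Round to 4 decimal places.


Step 1: Numerator z0 - a = -0.6 - (0 - 0.2i) = -0.6 + 0.2i
Step 2: Denominator 1 - conj(a)*z0 = 1 - (0 + 0.2i)*(-0.6) = 1 + 0.12i
Step 3: |z0 - a|^2 = (-0.6)^2 + 0.2^2 = 0.4; |1 - conj(a)*z0|^2 = 1^2 + 0.12^2 = 1.0144
Step 4: |B_a(-0.6)| = sqrt(0.4 / 1.0144) = sqrt(0.394322)
Step 5: = 0.628

0.628


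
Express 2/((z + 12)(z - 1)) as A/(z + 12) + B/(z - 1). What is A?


Step 1: Multiply both sides by (z + 12) and set z = -12
Step 2: A = 2 / (-12 - 1)
Step 3: A = 2 / (-13)
Step 4: A = -2/13

-2/13


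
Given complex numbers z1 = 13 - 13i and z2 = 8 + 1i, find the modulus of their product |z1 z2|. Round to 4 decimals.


Step 1: |z1| = sqrt(13^2 + (-13)^2) = sqrt(338)
Step 2: |z2| = sqrt(8^2 + 1^2) = sqrt(65)
Step 3: |z1*z2| = |z1|*|z2| = sqrt(338) * sqrt(65) = sqrt(338 * 65) = sqrt(21970)
Step 4: = 148.2228

148.2228


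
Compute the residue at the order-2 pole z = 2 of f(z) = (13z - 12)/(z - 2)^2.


Step 1: Pole of order 2 at z = 2
Step 2: Res = lim d/dz [(z - 2)^2 * f(z)] as z -> 2
Step 3: (z - 2)^2 * f(z) = 13z - 12
Step 4: d/dz[13z - 12] = 13

13


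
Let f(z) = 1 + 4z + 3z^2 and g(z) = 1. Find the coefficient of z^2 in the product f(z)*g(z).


Step 1: z^2 term in f*g comes from: (1)*(0) + (4z)*(0) + (3z^2)*(1)
Step 2: = 0 + 0 + 3
Step 3: = 3

3


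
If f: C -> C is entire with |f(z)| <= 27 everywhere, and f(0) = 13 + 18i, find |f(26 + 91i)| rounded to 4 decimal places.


Step 1: By Liouville's theorem, a bounded entire function is constant.
Step 2: f(z) = f(0) = 13 + 18i for all z.
Step 3: |f(w)| = |13 + 18i| = sqrt(169 + 324)
Step 4: = 22.2036

22.2036


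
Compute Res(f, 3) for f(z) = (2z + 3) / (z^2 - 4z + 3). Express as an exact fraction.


Step 1: Q(z) = z^2 - 4z + 3 = (z - 3)(z - 1)
Step 2: Q'(z) = 2z - 4
Step 3: Q'(3) = 2, P(3) = 9
Step 4: Res = P(3)/Q'(3) = 9/2 = 9/2

9/2


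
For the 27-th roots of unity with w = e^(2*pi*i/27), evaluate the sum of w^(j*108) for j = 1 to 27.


Step 1: The sum sum_{j=1}^{n} w^(k*j) equals n if n | k, else 0.
Step 2: Here n = 27, k = 108
Step 3: Does n divide k? 27 | 108 -> True
Step 4: Sum = 27

27


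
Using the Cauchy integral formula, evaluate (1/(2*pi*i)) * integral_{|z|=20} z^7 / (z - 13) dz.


Step 1: f(z) = z^7, a = 13 is inside |z| = 20
Step 2: By Cauchy integral formula: (1/(2pi*i)) * integral = f(a)
Step 3: f(13) = 13^7 = 62748517

62748517
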